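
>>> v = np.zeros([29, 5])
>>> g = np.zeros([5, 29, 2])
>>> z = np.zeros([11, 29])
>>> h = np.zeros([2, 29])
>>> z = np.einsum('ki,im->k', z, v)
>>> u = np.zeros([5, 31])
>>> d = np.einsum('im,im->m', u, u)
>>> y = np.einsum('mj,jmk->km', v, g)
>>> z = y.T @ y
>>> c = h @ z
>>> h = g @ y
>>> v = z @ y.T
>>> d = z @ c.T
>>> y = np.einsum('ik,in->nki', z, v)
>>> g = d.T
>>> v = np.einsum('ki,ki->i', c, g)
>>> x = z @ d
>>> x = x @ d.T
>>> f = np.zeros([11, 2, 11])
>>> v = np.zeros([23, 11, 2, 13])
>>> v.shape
(23, 11, 2, 13)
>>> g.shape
(2, 29)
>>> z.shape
(29, 29)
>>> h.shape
(5, 29, 29)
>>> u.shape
(5, 31)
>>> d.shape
(29, 2)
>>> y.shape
(2, 29, 29)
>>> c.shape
(2, 29)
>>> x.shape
(29, 29)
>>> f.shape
(11, 2, 11)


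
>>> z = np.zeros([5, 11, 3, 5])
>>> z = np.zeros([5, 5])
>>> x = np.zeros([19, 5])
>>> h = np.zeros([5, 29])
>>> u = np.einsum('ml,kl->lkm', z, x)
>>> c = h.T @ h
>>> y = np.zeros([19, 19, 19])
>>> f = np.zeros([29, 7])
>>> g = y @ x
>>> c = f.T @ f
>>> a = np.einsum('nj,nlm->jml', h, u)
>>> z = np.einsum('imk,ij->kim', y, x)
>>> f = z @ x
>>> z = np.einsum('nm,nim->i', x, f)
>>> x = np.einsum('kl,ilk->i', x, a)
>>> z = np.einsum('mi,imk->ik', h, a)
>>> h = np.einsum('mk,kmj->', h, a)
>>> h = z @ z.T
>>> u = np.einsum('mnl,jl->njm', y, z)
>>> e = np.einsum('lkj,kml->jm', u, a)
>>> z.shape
(29, 19)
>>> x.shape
(29,)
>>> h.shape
(29, 29)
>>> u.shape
(19, 29, 19)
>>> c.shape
(7, 7)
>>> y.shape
(19, 19, 19)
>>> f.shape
(19, 19, 5)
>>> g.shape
(19, 19, 5)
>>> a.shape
(29, 5, 19)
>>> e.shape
(19, 5)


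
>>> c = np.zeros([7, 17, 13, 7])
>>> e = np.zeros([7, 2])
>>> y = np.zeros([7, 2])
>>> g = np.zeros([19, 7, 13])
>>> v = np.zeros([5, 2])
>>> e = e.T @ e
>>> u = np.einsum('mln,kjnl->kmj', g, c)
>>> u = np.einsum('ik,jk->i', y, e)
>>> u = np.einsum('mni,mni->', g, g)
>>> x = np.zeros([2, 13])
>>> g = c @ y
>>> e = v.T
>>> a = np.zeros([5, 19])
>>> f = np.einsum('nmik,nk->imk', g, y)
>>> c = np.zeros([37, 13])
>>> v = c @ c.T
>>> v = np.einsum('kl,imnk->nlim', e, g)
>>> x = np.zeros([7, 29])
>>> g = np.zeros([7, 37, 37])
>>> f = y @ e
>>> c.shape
(37, 13)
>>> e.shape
(2, 5)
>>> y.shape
(7, 2)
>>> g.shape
(7, 37, 37)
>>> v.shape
(13, 5, 7, 17)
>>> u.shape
()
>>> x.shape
(7, 29)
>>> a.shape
(5, 19)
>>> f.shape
(7, 5)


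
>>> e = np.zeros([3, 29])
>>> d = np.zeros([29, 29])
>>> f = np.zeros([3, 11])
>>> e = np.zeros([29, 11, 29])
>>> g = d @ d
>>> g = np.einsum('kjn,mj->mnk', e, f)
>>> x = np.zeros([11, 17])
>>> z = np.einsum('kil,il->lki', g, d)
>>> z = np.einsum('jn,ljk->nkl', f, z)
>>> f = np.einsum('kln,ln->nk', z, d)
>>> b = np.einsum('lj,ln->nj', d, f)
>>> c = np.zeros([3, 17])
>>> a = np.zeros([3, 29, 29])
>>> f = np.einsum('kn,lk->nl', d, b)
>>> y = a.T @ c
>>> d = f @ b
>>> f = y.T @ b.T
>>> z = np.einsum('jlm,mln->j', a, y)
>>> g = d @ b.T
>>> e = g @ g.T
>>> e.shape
(29, 29)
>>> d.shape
(29, 29)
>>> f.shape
(17, 29, 11)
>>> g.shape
(29, 11)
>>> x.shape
(11, 17)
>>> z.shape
(3,)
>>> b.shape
(11, 29)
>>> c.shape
(3, 17)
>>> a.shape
(3, 29, 29)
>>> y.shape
(29, 29, 17)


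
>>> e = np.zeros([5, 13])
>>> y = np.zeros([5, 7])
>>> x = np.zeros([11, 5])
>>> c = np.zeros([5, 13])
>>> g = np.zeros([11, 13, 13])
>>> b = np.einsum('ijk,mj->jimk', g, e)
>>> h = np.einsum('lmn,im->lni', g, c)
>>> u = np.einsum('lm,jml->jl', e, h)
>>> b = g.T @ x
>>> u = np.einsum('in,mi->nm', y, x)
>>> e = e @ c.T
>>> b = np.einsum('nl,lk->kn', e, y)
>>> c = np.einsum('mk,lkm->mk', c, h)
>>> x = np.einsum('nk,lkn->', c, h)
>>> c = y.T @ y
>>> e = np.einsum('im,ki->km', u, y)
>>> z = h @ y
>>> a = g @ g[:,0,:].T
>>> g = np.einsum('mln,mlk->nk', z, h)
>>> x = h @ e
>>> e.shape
(5, 11)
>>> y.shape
(5, 7)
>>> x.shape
(11, 13, 11)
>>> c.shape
(7, 7)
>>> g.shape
(7, 5)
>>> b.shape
(7, 5)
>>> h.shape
(11, 13, 5)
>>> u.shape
(7, 11)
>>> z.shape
(11, 13, 7)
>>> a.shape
(11, 13, 11)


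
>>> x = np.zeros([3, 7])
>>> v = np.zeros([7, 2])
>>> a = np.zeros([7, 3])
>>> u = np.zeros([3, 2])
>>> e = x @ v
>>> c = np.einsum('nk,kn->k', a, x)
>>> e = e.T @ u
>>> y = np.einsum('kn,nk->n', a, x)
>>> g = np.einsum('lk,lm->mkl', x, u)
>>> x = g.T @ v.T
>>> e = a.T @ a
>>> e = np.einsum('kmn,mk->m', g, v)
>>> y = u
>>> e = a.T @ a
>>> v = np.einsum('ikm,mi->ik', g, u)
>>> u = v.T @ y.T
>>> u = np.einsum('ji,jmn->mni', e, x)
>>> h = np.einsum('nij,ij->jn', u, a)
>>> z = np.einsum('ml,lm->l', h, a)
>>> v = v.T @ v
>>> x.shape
(3, 7, 7)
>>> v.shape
(7, 7)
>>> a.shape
(7, 3)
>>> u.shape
(7, 7, 3)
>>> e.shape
(3, 3)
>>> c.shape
(3,)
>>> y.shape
(3, 2)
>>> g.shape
(2, 7, 3)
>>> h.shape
(3, 7)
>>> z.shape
(7,)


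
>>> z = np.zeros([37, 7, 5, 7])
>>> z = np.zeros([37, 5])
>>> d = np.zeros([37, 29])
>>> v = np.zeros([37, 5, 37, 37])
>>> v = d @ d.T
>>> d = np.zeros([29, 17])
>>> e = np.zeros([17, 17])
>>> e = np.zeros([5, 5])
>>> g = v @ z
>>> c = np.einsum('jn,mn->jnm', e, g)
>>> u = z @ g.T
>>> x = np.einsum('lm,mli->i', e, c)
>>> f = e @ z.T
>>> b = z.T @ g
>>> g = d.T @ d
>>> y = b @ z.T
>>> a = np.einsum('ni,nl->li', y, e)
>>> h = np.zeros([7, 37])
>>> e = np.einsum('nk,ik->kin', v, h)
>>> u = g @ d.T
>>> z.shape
(37, 5)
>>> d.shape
(29, 17)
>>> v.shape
(37, 37)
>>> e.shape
(37, 7, 37)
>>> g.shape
(17, 17)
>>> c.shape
(5, 5, 37)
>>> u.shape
(17, 29)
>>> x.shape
(37,)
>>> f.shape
(5, 37)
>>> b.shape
(5, 5)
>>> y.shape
(5, 37)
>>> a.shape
(5, 37)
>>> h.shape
(7, 37)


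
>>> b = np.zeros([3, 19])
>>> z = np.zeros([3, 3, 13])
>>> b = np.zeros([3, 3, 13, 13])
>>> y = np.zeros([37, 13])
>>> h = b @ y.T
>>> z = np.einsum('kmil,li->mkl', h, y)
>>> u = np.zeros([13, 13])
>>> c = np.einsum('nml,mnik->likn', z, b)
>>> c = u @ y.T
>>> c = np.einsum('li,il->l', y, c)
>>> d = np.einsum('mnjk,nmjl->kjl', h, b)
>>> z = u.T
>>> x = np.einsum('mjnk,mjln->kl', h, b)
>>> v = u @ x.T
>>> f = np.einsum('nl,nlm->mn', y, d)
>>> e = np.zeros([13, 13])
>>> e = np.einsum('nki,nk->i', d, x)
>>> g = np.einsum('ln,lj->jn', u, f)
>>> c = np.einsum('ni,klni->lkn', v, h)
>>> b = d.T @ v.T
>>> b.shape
(13, 13, 13)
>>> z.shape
(13, 13)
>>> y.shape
(37, 13)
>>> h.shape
(3, 3, 13, 37)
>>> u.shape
(13, 13)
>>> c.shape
(3, 3, 13)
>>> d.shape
(37, 13, 13)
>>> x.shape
(37, 13)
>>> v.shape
(13, 37)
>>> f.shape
(13, 37)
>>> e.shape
(13,)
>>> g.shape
(37, 13)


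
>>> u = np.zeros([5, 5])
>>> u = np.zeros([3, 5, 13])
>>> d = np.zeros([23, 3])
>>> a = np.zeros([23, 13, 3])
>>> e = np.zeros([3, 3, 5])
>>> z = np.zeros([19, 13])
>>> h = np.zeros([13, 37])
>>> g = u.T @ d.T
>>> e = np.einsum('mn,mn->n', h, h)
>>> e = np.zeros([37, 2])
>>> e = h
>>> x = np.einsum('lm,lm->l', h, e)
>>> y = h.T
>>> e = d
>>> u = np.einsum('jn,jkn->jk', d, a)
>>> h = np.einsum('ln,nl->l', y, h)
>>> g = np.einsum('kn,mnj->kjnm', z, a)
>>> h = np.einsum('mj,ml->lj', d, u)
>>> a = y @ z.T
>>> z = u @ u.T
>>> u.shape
(23, 13)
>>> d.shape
(23, 3)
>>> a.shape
(37, 19)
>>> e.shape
(23, 3)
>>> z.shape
(23, 23)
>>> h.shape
(13, 3)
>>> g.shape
(19, 3, 13, 23)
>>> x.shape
(13,)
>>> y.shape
(37, 13)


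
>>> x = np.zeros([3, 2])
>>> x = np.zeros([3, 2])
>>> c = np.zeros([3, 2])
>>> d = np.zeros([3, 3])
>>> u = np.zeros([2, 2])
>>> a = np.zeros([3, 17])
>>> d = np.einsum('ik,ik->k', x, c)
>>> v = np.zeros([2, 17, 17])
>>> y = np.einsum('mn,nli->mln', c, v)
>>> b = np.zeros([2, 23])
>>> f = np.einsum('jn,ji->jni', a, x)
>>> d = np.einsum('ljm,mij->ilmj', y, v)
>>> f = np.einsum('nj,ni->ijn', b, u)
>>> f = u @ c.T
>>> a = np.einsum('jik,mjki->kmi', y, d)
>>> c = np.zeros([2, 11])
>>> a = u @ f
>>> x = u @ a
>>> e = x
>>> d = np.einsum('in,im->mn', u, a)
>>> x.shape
(2, 3)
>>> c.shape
(2, 11)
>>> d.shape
(3, 2)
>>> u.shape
(2, 2)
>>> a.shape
(2, 3)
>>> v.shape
(2, 17, 17)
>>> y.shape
(3, 17, 2)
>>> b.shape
(2, 23)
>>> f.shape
(2, 3)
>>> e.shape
(2, 3)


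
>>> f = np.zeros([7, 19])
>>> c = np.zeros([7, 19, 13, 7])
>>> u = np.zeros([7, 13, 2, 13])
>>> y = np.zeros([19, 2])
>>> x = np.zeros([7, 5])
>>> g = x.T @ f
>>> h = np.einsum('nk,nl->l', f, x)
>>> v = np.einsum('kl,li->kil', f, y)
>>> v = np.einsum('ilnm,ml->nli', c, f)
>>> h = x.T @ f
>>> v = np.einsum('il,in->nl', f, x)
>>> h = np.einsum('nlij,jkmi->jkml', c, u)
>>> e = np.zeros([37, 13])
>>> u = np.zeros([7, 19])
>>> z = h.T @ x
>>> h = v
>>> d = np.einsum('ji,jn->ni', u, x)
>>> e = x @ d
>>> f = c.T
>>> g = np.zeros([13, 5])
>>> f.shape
(7, 13, 19, 7)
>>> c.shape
(7, 19, 13, 7)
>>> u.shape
(7, 19)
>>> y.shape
(19, 2)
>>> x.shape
(7, 5)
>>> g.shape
(13, 5)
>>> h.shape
(5, 19)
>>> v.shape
(5, 19)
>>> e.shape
(7, 19)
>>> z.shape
(19, 2, 13, 5)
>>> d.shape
(5, 19)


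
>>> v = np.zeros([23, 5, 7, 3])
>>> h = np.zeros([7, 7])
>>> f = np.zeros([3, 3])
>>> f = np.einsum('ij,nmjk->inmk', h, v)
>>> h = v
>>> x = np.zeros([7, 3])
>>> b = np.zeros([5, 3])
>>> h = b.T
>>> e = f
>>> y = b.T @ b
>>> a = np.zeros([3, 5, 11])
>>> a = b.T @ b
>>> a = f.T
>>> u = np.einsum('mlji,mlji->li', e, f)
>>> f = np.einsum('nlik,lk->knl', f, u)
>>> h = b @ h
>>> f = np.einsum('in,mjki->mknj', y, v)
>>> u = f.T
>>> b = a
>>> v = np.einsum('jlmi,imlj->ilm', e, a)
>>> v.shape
(3, 23, 5)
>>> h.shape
(5, 5)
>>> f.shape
(23, 7, 3, 5)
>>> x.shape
(7, 3)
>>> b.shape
(3, 5, 23, 7)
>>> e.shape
(7, 23, 5, 3)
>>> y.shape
(3, 3)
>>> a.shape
(3, 5, 23, 7)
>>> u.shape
(5, 3, 7, 23)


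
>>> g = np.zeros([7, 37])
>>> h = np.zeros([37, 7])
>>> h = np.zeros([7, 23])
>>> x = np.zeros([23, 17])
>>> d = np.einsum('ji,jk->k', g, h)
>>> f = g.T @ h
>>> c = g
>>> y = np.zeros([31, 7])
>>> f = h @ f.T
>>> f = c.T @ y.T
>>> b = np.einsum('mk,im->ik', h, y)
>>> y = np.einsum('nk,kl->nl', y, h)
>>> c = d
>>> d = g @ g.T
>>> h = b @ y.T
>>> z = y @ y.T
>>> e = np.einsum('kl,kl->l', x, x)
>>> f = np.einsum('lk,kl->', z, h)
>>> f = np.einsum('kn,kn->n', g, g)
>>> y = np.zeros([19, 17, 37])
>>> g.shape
(7, 37)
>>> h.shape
(31, 31)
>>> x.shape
(23, 17)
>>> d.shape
(7, 7)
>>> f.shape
(37,)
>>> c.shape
(23,)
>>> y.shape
(19, 17, 37)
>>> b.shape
(31, 23)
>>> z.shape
(31, 31)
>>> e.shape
(17,)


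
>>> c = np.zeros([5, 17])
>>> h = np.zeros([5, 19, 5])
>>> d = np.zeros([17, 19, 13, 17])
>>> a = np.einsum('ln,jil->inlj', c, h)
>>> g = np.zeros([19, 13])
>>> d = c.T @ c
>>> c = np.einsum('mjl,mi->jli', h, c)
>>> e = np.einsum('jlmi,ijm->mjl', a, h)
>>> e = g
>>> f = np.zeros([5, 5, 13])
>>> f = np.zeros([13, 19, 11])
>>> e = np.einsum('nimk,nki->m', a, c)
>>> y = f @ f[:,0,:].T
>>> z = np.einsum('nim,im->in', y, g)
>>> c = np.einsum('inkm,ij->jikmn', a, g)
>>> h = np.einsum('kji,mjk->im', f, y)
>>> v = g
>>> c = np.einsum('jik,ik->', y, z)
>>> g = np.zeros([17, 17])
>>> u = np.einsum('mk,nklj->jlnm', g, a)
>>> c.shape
()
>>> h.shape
(11, 13)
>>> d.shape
(17, 17)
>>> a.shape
(19, 17, 5, 5)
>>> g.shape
(17, 17)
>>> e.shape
(5,)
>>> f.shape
(13, 19, 11)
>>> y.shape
(13, 19, 13)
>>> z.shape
(19, 13)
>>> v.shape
(19, 13)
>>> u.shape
(5, 5, 19, 17)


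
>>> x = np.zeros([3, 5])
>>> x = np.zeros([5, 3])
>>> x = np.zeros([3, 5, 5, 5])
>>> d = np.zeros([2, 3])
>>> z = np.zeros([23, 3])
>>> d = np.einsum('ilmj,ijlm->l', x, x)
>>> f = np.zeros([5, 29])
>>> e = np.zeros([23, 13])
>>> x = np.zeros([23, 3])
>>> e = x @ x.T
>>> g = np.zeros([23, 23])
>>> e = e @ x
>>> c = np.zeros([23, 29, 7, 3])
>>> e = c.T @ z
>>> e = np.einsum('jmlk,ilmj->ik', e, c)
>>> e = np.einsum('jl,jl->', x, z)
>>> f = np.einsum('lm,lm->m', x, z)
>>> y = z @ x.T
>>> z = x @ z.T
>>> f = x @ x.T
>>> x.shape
(23, 3)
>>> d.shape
(5,)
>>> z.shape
(23, 23)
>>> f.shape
(23, 23)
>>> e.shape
()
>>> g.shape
(23, 23)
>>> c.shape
(23, 29, 7, 3)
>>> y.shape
(23, 23)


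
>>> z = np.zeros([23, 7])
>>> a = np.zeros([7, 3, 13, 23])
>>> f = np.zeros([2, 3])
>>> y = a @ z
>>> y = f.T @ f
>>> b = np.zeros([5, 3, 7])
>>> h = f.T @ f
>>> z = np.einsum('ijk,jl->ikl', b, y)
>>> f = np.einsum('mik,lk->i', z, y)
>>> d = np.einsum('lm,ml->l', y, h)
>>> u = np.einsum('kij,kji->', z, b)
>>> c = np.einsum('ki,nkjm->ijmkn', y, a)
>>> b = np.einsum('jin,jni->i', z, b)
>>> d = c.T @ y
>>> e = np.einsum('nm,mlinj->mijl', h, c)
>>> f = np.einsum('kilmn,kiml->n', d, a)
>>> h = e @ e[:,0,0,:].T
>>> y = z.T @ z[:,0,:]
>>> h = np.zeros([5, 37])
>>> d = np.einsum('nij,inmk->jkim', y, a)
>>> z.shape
(5, 7, 3)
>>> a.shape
(7, 3, 13, 23)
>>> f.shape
(3,)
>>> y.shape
(3, 7, 3)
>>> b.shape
(7,)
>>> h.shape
(5, 37)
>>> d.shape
(3, 23, 7, 13)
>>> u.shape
()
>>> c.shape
(3, 13, 23, 3, 7)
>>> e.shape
(3, 23, 7, 13)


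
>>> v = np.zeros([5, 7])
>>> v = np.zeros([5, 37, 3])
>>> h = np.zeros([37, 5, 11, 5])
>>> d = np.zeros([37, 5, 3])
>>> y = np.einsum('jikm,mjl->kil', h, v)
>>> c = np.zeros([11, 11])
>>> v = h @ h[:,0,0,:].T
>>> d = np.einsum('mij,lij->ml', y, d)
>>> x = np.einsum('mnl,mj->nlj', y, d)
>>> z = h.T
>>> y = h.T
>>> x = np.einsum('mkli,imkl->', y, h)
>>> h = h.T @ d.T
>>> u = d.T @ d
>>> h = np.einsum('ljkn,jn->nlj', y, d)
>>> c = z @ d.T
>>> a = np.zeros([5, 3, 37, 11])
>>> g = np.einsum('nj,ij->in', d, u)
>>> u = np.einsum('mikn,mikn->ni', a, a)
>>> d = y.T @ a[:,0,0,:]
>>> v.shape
(37, 5, 11, 37)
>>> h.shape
(37, 5, 11)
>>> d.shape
(37, 5, 11, 11)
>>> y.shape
(5, 11, 5, 37)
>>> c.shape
(5, 11, 5, 11)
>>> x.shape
()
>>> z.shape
(5, 11, 5, 37)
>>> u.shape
(11, 3)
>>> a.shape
(5, 3, 37, 11)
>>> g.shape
(37, 11)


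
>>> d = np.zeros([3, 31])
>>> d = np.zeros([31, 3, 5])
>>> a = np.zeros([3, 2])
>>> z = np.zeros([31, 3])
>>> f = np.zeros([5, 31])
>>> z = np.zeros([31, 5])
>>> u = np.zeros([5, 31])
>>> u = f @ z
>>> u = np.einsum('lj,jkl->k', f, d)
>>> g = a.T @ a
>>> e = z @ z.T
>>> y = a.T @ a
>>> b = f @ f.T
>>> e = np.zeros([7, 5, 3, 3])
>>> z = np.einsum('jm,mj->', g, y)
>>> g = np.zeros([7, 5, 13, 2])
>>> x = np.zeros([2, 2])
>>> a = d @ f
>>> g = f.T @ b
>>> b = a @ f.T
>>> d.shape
(31, 3, 5)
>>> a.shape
(31, 3, 31)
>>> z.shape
()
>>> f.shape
(5, 31)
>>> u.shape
(3,)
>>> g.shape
(31, 5)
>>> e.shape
(7, 5, 3, 3)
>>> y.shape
(2, 2)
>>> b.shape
(31, 3, 5)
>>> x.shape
(2, 2)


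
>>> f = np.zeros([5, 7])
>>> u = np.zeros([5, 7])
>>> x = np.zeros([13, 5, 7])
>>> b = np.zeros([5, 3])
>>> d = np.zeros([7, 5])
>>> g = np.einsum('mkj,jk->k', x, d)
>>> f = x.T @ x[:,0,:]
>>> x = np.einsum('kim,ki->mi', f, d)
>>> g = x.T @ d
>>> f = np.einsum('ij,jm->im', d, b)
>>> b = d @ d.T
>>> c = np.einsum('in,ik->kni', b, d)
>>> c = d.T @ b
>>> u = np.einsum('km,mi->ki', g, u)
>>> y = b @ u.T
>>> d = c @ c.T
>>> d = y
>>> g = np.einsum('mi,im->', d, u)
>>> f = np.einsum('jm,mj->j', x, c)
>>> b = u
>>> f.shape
(7,)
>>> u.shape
(5, 7)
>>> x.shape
(7, 5)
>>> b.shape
(5, 7)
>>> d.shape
(7, 5)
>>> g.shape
()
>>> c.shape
(5, 7)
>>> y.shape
(7, 5)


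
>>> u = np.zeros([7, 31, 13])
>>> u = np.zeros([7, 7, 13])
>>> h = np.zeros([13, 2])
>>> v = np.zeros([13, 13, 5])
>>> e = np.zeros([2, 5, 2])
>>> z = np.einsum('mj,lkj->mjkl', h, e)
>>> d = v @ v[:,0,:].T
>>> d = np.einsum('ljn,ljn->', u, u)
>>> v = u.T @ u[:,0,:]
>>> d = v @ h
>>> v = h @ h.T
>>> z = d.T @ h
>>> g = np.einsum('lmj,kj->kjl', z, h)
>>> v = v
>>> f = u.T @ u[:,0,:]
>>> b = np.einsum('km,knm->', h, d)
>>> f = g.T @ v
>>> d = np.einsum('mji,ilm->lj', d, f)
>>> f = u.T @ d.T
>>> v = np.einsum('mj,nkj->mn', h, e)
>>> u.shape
(7, 7, 13)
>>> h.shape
(13, 2)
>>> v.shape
(13, 2)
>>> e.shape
(2, 5, 2)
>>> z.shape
(2, 7, 2)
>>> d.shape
(2, 7)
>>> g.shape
(13, 2, 2)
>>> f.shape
(13, 7, 2)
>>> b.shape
()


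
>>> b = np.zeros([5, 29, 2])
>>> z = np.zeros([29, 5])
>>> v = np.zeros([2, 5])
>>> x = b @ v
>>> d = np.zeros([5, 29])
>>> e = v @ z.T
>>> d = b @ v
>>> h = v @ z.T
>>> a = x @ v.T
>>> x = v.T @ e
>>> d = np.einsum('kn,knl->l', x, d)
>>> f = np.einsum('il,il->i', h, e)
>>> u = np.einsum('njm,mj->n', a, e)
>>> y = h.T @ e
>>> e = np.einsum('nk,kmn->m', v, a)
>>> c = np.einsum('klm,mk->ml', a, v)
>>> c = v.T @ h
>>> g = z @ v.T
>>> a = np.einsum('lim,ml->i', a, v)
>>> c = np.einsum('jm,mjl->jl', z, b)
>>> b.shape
(5, 29, 2)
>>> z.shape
(29, 5)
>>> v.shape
(2, 5)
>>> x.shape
(5, 29)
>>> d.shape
(5,)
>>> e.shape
(29,)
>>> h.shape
(2, 29)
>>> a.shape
(29,)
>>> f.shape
(2,)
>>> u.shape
(5,)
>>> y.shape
(29, 29)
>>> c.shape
(29, 2)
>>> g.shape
(29, 2)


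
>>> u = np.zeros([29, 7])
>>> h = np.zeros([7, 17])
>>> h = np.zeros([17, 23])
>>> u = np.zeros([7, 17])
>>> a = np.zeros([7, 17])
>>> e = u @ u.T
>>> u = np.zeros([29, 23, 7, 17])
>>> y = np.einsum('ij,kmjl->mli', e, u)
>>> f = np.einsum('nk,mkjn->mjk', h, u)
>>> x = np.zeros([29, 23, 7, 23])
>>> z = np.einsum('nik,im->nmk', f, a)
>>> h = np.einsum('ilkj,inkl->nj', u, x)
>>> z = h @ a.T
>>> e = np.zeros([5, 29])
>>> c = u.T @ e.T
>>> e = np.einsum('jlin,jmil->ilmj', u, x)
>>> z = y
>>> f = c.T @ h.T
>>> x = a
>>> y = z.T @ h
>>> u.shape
(29, 23, 7, 17)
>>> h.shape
(23, 17)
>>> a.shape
(7, 17)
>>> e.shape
(7, 23, 23, 29)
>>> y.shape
(7, 17, 17)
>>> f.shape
(5, 23, 7, 23)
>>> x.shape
(7, 17)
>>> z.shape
(23, 17, 7)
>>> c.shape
(17, 7, 23, 5)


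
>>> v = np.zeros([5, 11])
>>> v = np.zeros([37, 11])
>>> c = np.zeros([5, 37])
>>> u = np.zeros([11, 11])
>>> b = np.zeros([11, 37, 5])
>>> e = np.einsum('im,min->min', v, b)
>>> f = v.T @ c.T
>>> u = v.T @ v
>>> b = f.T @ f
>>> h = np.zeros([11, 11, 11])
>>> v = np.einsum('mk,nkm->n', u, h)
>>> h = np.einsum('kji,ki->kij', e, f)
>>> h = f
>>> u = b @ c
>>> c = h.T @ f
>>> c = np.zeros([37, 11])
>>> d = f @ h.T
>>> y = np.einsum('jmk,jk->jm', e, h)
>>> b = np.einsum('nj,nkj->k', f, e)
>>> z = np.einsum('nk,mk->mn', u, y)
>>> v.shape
(11,)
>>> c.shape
(37, 11)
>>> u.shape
(5, 37)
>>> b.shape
(37,)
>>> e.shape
(11, 37, 5)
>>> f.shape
(11, 5)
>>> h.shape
(11, 5)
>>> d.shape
(11, 11)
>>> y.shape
(11, 37)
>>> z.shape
(11, 5)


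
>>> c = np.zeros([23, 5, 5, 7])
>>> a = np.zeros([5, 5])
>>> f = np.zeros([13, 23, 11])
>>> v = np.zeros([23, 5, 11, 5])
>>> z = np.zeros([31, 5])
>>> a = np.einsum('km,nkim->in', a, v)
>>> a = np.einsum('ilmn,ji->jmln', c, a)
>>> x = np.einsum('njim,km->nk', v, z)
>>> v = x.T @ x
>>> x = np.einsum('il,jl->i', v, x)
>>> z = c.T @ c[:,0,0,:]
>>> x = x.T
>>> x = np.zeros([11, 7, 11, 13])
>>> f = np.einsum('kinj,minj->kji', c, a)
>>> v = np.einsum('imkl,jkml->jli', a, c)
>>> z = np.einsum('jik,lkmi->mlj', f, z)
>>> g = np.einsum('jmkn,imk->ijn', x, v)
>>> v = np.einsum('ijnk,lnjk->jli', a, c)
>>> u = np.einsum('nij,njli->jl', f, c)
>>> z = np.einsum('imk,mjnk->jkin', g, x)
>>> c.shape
(23, 5, 5, 7)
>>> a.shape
(11, 5, 5, 7)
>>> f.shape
(23, 7, 5)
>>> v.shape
(5, 23, 11)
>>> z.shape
(7, 13, 23, 11)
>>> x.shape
(11, 7, 11, 13)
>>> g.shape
(23, 11, 13)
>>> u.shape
(5, 5)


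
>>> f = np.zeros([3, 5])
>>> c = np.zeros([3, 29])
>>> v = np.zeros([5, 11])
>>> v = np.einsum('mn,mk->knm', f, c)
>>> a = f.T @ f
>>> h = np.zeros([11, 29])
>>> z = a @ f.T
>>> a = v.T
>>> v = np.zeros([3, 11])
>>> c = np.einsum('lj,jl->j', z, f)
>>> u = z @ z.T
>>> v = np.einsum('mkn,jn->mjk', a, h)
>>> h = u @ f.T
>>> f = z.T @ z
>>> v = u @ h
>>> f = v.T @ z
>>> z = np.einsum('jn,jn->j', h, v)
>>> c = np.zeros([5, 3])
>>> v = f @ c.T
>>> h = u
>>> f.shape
(3, 3)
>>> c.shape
(5, 3)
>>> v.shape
(3, 5)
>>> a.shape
(3, 5, 29)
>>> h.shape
(5, 5)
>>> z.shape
(5,)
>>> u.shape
(5, 5)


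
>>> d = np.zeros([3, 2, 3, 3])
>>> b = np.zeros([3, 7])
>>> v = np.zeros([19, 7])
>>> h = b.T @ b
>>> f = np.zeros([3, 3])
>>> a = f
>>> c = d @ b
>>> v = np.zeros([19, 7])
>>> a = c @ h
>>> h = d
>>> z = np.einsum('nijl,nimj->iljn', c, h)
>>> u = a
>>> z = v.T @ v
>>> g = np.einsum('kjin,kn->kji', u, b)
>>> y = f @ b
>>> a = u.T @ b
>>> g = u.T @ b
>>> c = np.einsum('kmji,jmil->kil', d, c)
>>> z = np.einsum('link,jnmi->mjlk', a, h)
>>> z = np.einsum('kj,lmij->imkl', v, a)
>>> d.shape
(3, 2, 3, 3)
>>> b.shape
(3, 7)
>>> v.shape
(19, 7)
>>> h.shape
(3, 2, 3, 3)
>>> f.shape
(3, 3)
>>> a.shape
(7, 3, 2, 7)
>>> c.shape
(3, 3, 7)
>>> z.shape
(2, 3, 19, 7)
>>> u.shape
(3, 2, 3, 7)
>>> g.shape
(7, 3, 2, 7)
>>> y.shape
(3, 7)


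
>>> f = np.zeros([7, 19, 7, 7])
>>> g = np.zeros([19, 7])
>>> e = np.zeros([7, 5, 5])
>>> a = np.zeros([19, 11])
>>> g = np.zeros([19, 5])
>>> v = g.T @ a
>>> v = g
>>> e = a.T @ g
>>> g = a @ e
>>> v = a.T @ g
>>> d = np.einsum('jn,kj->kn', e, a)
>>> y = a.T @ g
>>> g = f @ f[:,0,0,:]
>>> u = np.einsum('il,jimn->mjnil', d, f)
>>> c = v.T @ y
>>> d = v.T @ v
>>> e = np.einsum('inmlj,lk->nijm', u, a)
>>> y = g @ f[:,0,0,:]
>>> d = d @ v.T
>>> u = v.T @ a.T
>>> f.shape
(7, 19, 7, 7)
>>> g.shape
(7, 19, 7, 7)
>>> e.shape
(7, 7, 5, 7)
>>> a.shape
(19, 11)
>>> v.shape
(11, 5)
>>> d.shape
(5, 11)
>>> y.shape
(7, 19, 7, 7)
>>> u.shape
(5, 19)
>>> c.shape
(5, 5)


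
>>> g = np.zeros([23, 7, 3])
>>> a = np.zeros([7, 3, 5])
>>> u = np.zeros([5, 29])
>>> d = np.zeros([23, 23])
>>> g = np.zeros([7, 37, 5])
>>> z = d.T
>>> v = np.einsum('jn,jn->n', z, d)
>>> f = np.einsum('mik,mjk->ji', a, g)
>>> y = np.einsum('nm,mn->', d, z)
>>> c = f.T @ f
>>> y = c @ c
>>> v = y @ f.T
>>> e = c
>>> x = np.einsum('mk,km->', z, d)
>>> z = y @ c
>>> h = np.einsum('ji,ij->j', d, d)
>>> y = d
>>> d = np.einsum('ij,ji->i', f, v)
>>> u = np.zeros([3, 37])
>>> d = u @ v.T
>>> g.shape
(7, 37, 5)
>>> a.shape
(7, 3, 5)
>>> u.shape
(3, 37)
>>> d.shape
(3, 3)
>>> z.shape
(3, 3)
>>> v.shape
(3, 37)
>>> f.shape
(37, 3)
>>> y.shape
(23, 23)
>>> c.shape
(3, 3)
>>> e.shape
(3, 3)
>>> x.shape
()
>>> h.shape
(23,)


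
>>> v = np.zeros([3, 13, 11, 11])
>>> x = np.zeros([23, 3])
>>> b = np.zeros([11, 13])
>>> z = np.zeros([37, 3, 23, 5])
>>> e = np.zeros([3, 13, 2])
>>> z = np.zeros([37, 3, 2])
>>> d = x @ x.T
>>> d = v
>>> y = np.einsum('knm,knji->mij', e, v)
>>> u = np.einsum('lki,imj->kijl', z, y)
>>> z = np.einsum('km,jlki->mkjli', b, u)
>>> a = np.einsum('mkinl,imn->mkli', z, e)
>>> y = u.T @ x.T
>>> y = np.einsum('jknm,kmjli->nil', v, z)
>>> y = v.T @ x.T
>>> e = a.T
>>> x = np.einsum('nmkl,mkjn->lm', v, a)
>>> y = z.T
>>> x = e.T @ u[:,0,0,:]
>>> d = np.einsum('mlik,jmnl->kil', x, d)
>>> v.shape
(3, 13, 11, 11)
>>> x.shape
(13, 11, 37, 37)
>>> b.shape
(11, 13)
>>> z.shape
(13, 11, 3, 2, 37)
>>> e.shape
(3, 37, 11, 13)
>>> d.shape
(37, 37, 11)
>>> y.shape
(37, 2, 3, 11, 13)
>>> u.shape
(3, 2, 11, 37)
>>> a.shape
(13, 11, 37, 3)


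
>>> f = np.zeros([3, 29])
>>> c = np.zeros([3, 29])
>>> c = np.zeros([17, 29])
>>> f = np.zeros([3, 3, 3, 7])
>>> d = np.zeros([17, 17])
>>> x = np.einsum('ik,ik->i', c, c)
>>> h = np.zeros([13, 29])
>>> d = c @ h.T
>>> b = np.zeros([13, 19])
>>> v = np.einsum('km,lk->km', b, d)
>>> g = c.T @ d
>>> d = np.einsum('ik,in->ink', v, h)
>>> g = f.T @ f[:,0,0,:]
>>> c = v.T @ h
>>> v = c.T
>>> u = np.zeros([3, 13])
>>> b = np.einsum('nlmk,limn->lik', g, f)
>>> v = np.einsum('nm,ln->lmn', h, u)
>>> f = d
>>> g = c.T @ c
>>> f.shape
(13, 29, 19)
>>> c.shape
(19, 29)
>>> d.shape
(13, 29, 19)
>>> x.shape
(17,)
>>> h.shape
(13, 29)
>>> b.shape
(3, 3, 7)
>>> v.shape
(3, 29, 13)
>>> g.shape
(29, 29)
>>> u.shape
(3, 13)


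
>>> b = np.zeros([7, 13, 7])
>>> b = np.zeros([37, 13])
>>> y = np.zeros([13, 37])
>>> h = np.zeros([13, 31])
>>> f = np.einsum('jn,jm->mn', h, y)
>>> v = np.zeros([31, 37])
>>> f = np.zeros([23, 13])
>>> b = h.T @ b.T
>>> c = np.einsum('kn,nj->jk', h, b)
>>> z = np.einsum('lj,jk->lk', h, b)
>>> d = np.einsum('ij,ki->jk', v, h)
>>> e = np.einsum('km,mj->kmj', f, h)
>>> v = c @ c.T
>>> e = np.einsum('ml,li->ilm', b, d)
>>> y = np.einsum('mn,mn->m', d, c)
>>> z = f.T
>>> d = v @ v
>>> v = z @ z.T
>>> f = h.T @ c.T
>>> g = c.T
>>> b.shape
(31, 37)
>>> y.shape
(37,)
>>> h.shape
(13, 31)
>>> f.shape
(31, 37)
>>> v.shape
(13, 13)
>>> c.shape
(37, 13)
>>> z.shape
(13, 23)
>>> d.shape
(37, 37)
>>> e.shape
(13, 37, 31)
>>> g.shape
(13, 37)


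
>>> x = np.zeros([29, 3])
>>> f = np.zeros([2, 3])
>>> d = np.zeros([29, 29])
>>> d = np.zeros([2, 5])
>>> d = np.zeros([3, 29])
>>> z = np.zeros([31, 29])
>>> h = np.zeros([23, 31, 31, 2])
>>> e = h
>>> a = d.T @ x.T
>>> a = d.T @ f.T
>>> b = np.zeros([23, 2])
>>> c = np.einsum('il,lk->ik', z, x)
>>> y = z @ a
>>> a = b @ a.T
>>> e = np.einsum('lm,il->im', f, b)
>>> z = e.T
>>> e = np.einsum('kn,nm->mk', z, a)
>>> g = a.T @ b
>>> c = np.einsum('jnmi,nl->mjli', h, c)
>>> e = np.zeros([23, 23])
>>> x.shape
(29, 3)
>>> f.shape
(2, 3)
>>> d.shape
(3, 29)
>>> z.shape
(3, 23)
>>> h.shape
(23, 31, 31, 2)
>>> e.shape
(23, 23)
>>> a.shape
(23, 29)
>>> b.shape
(23, 2)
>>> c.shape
(31, 23, 3, 2)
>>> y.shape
(31, 2)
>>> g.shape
(29, 2)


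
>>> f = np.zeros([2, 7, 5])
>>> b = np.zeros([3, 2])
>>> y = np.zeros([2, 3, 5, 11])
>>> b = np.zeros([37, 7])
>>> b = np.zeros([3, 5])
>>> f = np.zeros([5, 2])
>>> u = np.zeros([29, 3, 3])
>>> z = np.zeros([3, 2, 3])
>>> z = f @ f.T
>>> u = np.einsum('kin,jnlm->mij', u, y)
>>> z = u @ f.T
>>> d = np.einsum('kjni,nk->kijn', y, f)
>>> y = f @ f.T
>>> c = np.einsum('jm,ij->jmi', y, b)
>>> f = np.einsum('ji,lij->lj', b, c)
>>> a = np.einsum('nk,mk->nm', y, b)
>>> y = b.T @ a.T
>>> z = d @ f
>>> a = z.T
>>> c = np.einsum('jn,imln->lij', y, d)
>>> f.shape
(5, 3)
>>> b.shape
(3, 5)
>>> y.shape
(5, 5)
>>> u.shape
(11, 3, 2)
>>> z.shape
(2, 11, 3, 3)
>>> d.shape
(2, 11, 3, 5)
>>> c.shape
(3, 2, 5)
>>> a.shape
(3, 3, 11, 2)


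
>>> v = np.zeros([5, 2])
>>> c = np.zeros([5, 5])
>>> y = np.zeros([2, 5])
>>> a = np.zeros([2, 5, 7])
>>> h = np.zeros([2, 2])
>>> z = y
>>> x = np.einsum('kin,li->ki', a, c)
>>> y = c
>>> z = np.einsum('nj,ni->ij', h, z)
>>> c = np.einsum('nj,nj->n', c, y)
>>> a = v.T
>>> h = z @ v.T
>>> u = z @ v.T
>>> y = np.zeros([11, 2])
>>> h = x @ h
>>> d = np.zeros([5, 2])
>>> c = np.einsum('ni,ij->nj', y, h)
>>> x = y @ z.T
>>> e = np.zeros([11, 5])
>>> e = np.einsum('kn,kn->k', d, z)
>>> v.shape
(5, 2)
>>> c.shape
(11, 5)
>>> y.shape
(11, 2)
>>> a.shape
(2, 5)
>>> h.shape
(2, 5)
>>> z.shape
(5, 2)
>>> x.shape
(11, 5)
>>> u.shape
(5, 5)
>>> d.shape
(5, 2)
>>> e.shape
(5,)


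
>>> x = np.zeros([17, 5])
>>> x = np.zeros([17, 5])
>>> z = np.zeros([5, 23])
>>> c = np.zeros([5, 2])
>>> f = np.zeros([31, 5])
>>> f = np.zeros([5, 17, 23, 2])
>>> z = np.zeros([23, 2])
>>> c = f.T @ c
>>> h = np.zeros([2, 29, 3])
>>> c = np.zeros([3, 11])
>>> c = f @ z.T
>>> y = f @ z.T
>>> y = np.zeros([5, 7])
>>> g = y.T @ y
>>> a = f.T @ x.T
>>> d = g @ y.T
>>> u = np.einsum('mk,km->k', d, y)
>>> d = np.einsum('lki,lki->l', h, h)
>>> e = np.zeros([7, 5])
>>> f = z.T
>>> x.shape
(17, 5)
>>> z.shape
(23, 2)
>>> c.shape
(5, 17, 23, 23)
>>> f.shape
(2, 23)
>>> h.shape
(2, 29, 3)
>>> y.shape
(5, 7)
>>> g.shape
(7, 7)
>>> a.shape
(2, 23, 17, 17)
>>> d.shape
(2,)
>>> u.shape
(5,)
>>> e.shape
(7, 5)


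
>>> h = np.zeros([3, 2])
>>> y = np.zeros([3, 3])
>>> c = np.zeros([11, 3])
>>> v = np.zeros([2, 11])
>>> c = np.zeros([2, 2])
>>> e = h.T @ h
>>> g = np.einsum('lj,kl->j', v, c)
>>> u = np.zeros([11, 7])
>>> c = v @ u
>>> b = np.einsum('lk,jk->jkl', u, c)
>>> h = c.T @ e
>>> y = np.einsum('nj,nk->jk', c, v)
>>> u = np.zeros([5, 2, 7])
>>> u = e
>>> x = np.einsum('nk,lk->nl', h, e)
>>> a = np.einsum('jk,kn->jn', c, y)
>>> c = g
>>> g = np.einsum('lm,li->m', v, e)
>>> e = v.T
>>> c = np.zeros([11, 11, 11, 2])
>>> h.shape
(7, 2)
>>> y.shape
(7, 11)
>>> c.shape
(11, 11, 11, 2)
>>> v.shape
(2, 11)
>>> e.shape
(11, 2)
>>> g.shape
(11,)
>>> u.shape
(2, 2)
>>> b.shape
(2, 7, 11)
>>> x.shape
(7, 2)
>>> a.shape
(2, 11)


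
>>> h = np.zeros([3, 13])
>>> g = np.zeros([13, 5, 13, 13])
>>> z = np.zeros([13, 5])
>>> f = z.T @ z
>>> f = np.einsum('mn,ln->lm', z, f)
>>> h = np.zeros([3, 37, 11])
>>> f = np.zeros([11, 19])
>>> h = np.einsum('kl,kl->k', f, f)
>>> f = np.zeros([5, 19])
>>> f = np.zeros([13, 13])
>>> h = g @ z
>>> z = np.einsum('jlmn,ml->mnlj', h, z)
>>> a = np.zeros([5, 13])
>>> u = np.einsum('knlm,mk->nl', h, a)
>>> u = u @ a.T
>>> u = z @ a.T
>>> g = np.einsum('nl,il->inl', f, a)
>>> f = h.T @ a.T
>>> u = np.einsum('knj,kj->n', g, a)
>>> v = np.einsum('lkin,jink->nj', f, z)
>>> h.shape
(13, 5, 13, 5)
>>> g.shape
(5, 13, 13)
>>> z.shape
(13, 5, 5, 13)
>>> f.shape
(5, 13, 5, 5)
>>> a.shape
(5, 13)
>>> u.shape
(13,)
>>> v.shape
(5, 13)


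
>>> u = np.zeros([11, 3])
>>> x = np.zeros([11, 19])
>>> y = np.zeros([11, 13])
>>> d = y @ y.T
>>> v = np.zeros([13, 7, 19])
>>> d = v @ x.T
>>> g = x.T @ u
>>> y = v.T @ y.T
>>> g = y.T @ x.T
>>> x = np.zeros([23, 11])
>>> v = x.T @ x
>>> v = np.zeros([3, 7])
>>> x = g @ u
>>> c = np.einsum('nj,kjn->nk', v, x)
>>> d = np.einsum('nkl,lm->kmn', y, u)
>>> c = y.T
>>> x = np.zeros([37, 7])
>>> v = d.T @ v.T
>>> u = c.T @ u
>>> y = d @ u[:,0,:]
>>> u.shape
(19, 7, 3)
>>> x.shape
(37, 7)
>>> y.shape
(7, 3, 3)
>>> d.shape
(7, 3, 19)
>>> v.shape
(19, 3, 3)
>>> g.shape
(11, 7, 11)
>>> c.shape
(11, 7, 19)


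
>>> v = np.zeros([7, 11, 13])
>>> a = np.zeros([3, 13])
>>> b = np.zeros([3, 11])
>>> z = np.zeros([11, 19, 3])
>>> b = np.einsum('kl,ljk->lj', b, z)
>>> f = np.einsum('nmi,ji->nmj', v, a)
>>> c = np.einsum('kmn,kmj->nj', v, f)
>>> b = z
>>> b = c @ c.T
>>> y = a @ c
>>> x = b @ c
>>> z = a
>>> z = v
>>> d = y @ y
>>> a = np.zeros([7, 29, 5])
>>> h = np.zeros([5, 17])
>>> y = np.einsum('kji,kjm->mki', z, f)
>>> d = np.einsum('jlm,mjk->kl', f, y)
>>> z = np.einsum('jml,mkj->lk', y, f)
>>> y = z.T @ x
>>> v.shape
(7, 11, 13)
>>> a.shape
(7, 29, 5)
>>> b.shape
(13, 13)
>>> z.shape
(13, 11)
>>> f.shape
(7, 11, 3)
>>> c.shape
(13, 3)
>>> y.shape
(11, 3)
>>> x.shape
(13, 3)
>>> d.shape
(13, 11)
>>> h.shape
(5, 17)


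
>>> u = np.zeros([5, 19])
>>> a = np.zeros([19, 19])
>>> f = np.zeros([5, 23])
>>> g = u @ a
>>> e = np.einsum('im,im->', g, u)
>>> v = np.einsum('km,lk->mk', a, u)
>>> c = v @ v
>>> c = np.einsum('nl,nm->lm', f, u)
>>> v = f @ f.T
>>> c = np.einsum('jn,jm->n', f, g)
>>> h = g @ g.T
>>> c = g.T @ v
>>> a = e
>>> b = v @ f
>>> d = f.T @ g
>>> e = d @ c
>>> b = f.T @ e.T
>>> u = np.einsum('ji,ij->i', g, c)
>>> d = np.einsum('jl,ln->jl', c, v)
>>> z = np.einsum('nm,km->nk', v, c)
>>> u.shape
(19,)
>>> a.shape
()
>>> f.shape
(5, 23)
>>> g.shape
(5, 19)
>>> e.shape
(23, 5)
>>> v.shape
(5, 5)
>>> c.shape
(19, 5)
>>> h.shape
(5, 5)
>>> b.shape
(23, 23)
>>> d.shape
(19, 5)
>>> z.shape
(5, 19)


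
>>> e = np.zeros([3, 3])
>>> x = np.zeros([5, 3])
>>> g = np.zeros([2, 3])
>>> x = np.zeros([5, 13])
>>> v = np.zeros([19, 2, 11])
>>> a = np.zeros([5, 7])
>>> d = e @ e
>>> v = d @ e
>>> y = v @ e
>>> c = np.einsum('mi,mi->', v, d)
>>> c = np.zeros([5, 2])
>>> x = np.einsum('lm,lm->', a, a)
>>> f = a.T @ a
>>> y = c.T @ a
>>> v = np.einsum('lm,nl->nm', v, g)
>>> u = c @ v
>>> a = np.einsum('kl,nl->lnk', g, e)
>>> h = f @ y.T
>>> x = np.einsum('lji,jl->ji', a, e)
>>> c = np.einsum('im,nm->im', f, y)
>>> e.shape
(3, 3)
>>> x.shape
(3, 2)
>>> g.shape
(2, 3)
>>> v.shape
(2, 3)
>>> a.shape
(3, 3, 2)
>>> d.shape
(3, 3)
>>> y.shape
(2, 7)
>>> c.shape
(7, 7)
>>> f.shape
(7, 7)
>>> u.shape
(5, 3)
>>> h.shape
(7, 2)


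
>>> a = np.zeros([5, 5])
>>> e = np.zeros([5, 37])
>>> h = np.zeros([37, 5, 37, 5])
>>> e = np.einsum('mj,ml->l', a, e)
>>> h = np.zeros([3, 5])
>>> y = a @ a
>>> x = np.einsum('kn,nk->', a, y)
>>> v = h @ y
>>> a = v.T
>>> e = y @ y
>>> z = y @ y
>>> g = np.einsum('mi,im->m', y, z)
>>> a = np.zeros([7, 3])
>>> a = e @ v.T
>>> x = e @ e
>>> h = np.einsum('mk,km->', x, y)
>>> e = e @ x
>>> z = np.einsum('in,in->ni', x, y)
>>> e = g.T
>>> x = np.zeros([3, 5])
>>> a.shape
(5, 3)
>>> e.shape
(5,)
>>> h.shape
()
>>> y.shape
(5, 5)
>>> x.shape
(3, 5)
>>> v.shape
(3, 5)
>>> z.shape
(5, 5)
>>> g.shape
(5,)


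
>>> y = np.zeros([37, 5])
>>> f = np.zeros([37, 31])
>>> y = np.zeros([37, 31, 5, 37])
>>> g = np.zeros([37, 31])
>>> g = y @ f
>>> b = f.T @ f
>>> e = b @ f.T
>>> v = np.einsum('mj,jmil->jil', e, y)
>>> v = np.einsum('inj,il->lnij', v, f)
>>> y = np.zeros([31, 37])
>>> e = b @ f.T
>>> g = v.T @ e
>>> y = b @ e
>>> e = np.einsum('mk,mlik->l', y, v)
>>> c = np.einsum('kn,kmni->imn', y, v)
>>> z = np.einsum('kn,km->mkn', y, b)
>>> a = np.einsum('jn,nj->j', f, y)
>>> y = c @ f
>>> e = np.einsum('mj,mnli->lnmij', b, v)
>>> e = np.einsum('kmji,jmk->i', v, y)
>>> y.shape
(37, 5, 31)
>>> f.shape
(37, 31)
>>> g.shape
(37, 37, 5, 37)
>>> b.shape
(31, 31)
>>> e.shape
(37,)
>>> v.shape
(31, 5, 37, 37)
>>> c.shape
(37, 5, 37)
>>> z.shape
(31, 31, 37)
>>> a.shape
(37,)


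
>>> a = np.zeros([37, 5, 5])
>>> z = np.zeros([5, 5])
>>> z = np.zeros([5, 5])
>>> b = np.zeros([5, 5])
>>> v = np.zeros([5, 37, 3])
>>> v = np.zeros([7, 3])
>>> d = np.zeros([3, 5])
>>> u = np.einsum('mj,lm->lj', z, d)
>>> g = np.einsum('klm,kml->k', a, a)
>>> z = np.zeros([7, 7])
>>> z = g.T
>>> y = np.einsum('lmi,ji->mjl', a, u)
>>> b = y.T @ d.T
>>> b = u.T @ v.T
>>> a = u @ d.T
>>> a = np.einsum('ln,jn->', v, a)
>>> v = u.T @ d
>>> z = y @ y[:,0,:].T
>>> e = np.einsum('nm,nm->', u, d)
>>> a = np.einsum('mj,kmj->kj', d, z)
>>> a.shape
(5, 5)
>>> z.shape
(5, 3, 5)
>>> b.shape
(5, 7)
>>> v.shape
(5, 5)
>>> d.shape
(3, 5)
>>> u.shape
(3, 5)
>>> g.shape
(37,)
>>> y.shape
(5, 3, 37)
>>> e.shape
()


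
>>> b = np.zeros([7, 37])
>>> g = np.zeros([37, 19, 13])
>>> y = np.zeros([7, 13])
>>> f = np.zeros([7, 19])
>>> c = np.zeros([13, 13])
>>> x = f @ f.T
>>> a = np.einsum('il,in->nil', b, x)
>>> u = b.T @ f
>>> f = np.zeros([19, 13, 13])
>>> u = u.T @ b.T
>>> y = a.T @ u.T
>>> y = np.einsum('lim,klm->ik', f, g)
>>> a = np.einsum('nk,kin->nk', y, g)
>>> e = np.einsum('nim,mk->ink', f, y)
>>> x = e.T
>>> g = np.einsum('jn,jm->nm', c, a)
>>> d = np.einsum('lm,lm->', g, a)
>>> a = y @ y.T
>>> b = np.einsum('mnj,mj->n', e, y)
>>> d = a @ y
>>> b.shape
(19,)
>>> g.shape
(13, 37)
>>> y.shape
(13, 37)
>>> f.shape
(19, 13, 13)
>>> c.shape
(13, 13)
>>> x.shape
(37, 19, 13)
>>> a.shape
(13, 13)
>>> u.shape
(19, 7)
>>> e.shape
(13, 19, 37)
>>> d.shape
(13, 37)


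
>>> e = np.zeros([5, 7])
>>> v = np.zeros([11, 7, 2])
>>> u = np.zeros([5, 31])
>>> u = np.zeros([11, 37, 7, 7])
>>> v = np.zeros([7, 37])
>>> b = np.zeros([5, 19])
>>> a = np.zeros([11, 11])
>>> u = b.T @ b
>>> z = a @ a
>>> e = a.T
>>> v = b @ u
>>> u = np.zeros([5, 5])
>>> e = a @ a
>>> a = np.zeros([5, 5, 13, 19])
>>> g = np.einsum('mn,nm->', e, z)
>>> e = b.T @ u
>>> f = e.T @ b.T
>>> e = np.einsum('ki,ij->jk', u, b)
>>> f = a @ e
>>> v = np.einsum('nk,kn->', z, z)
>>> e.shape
(19, 5)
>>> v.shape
()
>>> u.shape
(5, 5)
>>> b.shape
(5, 19)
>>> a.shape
(5, 5, 13, 19)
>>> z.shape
(11, 11)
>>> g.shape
()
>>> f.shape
(5, 5, 13, 5)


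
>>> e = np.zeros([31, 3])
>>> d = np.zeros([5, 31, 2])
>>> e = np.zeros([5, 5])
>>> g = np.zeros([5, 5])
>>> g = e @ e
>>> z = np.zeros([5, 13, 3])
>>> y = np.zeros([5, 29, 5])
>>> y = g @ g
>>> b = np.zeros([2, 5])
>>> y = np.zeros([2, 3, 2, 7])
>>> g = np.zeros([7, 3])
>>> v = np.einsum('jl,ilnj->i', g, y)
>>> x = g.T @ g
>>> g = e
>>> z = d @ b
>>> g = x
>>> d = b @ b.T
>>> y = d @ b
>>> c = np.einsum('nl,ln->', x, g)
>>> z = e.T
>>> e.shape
(5, 5)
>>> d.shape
(2, 2)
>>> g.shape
(3, 3)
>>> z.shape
(5, 5)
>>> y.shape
(2, 5)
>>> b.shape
(2, 5)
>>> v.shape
(2,)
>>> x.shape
(3, 3)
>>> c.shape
()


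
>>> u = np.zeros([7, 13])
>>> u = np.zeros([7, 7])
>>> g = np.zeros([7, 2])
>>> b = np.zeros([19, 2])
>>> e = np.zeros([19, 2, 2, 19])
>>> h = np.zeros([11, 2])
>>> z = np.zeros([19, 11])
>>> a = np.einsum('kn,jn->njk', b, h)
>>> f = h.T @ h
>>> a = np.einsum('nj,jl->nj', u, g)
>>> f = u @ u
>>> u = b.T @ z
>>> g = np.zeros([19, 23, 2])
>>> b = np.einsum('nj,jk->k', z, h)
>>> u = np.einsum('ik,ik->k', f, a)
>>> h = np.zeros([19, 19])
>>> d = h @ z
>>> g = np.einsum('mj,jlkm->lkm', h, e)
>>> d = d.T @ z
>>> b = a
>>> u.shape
(7,)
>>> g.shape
(2, 2, 19)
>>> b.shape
(7, 7)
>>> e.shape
(19, 2, 2, 19)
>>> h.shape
(19, 19)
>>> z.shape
(19, 11)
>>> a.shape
(7, 7)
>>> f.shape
(7, 7)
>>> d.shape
(11, 11)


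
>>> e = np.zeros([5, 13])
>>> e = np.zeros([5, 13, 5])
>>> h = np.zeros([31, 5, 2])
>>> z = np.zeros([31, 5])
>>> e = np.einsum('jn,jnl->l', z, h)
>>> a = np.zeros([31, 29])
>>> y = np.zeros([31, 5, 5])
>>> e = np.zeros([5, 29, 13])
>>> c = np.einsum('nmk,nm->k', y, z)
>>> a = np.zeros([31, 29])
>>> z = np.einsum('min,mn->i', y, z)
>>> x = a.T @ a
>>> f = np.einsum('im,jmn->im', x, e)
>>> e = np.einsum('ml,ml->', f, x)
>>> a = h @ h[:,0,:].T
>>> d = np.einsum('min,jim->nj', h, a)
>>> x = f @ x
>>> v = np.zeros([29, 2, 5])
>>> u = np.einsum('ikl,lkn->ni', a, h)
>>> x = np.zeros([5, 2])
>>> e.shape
()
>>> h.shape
(31, 5, 2)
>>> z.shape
(5,)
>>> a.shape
(31, 5, 31)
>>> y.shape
(31, 5, 5)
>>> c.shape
(5,)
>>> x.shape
(5, 2)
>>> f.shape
(29, 29)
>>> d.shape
(2, 31)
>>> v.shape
(29, 2, 5)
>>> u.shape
(2, 31)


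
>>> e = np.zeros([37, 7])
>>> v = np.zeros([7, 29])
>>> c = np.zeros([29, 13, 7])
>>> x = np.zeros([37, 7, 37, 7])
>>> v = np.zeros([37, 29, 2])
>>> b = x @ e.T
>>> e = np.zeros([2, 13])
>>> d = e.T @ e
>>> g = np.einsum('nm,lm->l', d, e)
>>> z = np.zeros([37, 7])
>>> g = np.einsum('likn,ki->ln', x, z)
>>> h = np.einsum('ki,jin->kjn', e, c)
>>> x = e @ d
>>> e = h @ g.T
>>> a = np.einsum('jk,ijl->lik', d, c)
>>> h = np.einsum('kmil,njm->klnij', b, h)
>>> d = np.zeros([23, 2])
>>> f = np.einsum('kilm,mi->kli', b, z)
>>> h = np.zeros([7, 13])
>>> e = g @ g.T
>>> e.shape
(37, 37)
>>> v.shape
(37, 29, 2)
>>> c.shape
(29, 13, 7)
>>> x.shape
(2, 13)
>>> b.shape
(37, 7, 37, 37)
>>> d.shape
(23, 2)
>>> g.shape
(37, 7)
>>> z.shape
(37, 7)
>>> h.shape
(7, 13)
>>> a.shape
(7, 29, 13)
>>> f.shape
(37, 37, 7)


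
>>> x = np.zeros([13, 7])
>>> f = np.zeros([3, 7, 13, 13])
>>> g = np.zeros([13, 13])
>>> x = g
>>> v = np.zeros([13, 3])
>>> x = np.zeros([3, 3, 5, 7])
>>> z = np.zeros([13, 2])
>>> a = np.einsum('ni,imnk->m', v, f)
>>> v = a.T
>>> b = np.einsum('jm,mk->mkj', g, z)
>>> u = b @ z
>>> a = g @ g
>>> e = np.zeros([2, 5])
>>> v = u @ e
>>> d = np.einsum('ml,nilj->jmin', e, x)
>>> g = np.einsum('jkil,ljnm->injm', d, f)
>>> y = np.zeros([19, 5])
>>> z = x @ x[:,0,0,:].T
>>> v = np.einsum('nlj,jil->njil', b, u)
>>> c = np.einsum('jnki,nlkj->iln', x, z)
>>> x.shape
(3, 3, 5, 7)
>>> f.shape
(3, 7, 13, 13)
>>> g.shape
(3, 13, 7, 13)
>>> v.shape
(13, 13, 2, 2)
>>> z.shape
(3, 3, 5, 3)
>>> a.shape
(13, 13)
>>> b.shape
(13, 2, 13)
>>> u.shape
(13, 2, 2)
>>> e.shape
(2, 5)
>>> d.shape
(7, 2, 3, 3)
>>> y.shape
(19, 5)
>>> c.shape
(7, 3, 3)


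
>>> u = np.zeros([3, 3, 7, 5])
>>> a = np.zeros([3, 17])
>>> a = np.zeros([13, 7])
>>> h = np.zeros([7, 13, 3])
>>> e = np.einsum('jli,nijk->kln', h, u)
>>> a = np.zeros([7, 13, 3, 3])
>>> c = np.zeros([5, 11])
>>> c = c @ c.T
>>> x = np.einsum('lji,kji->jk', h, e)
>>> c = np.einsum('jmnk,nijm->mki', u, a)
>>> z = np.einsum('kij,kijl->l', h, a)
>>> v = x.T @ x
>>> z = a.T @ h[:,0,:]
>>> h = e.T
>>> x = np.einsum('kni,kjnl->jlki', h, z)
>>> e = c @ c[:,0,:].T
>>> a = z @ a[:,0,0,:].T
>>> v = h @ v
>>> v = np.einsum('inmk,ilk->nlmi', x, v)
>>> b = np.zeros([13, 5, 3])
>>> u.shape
(3, 3, 7, 5)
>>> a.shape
(3, 3, 13, 7)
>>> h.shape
(3, 13, 5)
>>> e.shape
(3, 5, 3)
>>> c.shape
(3, 5, 13)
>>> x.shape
(3, 3, 3, 5)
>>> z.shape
(3, 3, 13, 3)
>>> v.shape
(3, 13, 3, 3)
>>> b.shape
(13, 5, 3)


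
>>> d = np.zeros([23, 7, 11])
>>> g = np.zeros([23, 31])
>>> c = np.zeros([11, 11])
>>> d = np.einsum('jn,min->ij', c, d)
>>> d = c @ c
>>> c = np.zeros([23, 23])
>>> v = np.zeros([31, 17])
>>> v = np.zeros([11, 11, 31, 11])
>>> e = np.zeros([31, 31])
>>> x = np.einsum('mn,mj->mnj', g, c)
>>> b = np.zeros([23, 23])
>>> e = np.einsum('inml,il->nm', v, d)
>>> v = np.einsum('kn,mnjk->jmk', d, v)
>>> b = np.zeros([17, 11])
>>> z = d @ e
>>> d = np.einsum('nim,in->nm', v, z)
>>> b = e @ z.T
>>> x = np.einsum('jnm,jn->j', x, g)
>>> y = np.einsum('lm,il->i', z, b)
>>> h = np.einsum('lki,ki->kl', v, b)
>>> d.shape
(31, 11)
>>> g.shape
(23, 31)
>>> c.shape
(23, 23)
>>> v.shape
(31, 11, 11)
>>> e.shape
(11, 31)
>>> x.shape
(23,)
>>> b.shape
(11, 11)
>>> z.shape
(11, 31)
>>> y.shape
(11,)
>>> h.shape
(11, 31)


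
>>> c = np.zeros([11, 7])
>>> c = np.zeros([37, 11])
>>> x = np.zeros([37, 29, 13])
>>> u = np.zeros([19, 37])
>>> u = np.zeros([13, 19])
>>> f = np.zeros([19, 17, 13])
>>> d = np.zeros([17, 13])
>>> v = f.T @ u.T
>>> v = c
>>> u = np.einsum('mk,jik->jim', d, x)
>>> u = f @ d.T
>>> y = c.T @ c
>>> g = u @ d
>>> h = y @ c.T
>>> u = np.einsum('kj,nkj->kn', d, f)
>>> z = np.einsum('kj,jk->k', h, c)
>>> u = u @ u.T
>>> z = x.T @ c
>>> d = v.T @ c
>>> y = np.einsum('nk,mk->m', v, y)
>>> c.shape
(37, 11)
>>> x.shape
(37, 29, 13)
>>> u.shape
(17, 17)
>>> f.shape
(19, 17, 13)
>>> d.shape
(11, 11)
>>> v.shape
(37, 11)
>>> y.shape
(11,)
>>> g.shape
(19, 17, 13)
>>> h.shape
(11, 37)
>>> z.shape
(13, 29, 11)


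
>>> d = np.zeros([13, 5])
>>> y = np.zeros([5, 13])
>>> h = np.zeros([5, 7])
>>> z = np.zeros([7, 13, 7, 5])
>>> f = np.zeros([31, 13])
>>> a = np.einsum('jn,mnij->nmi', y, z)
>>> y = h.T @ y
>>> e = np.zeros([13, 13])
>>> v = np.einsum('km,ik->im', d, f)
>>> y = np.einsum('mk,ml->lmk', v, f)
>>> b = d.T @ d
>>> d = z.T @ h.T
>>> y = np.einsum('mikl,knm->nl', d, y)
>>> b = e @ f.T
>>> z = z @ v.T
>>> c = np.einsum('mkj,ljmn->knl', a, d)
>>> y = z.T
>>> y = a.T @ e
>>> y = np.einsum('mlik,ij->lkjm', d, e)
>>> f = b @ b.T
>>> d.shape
(5, 7, 13, 5)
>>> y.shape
(7, 5, 13, 5)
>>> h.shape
(5, 7)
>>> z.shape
(7, 13, 7, 31)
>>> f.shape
(13, 13)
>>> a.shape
(13, 7, 7)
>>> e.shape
(13, 13)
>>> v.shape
(31, 5)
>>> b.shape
(13, 31)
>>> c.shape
(7, 5, 5)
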